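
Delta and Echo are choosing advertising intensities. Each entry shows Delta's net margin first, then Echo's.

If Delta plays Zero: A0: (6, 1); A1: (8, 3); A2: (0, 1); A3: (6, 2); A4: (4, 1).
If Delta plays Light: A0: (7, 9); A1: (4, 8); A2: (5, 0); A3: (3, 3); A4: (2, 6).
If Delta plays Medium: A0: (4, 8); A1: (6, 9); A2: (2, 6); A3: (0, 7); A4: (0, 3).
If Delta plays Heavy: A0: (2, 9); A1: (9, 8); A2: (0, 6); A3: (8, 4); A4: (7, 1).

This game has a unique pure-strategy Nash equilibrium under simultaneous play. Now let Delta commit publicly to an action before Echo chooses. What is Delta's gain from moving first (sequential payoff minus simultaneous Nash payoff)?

Backward induction with Delta moving first.
- Zero → Echo plays A1 (best of 1, 3, 1, 2, 1); Delta gets 8.
- Light → Echo plays A0 (best of 9, 8, 0, 3, 6); Delta gets 7.
- Medium → Echo plays A1 (best of 8, 9, 6, 7, 3); Delta gets 6.
- Heavy → Echo plays A0 (best of 9, 8, 6, 4, 1); Delta gets 2.
Among 8, 7, 6, 2, the best is 8 at Zero. Subgame-perfect outcome: (Zero, A1) with payoffs (8, 3).
For the simultaneous game, intersect best replies.
Delta's best replies: A0→Light; A1→Heavy; A2→Light; A3→Heavy; A4→Heavy.
Echo's best replies: Zero→A1; Light→A0; Medium→A1; Heavy→A0.
The unique mutual best reply is (Light, A0), giving (7, 9).
Delta's commitment gain: 8 − 7 = 1.

1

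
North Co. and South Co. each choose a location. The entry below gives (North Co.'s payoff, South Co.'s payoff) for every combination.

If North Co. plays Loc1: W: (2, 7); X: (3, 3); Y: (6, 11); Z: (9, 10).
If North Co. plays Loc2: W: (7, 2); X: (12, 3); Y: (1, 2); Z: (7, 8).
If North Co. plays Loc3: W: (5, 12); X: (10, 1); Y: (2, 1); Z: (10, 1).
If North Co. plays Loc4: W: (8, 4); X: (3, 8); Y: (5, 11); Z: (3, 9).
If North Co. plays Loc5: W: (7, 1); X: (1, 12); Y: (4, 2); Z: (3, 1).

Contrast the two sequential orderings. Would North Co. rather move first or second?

If North Co. leads: South Co.'s best replies are Loc1→Y, Loc2→Z, Loc3→W, Loc4→Y, Loc5→X; North Co.'s induced payoffs 6, 7, 5, 5, 1; outcome (Loc2, Z), payoffs (7, 8).
If South Co. leads: North Co.'s best replies are W→Loc4, X→Loc2, Y→Loc1, Z→Loc3; South Co.'s induced payoffs 4, 3, 11, 1; outcome (Loc1, Y), payoffs (6, 11).
North Co. gets 7 moving first and 6 moving second, so North Co. prefers to move first.

first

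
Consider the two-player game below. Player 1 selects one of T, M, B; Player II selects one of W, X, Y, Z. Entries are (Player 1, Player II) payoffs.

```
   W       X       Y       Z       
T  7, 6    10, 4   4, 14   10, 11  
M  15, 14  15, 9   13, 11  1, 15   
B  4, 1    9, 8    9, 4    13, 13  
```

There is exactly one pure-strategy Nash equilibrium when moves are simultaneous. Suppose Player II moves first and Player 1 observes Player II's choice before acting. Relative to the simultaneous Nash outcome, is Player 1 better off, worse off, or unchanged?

better off

Player 1 best-responds to each possible Player II move:
- W: BR = M, leader payoff 14.
- X: BR = M, leader payoff 9.
- Y: BR = M, leader payoff 11.
- Z: BR = B, leader payoff 13.
Player II's induced payoffs are 14, 9, 11, 13, so Player II commits to W. Subgame-perfect outcome: (M, W) with payoffs (15, 14).
Under simultaneous play:
Player 1's best replies: W→M; X→M; Y→M; Z→B.
Player II's best replies: T→Y; M→Z; B→Z.
Only (B, Z) has each player best-responding; Nash payoffs (13, 13).
Player 1 earns 15 sequentially versus 13 at the Nash outcome: better off.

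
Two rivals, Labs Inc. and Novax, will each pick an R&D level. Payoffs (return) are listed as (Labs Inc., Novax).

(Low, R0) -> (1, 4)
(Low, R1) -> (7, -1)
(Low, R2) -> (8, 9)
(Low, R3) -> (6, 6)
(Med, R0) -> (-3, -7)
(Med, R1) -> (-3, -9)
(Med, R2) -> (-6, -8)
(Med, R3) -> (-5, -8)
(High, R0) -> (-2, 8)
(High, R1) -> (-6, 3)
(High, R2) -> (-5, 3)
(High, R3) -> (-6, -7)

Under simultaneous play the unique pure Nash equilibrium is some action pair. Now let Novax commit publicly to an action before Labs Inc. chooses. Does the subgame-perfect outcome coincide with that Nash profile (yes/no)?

Backward induction with Novax moving first.
- R0 → Labs Inc. plays Low (best of 1, -3, -2); Novax gets 4.
- R1 → Labs Inc. plays Low (best of 7, -3, -6); Novax gets -1.
- R2 → Labs Inc. plays Low (best of 8, -6, -5); Novax gets 9.
- R3 → Labs Inc. plays Low (best of 6, -5, -6); Novax gets 6.
Maximizing over 4, -1, 9, 6, Novax chooses R2. Subgame-perfect outcome: (Low, R2) with payoffs (8, 9).
Under simultaneous play:
Labs Inc.'s best replies: R0→Low; R1→Low; R2→Low; R3→Low.
Novax's best replies: Low→R2; Med→R0; High→R0.
Only (Low, R2) has each player best-responding; Nash payoffs (8, 9).
Sequential outcome (Low, R2) coincides with the Nash profile (Low, R2).

yes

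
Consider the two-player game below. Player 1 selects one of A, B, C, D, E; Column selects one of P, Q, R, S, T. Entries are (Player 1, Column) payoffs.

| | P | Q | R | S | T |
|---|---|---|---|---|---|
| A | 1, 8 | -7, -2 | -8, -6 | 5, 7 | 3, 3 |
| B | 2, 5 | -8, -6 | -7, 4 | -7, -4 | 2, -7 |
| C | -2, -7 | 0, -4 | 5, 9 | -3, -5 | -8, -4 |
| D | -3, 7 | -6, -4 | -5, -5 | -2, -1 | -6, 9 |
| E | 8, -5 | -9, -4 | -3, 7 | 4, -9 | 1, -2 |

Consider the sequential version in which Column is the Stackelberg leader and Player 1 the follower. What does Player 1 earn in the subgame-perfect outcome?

Solve by backward induction (Column leads).
- P: BR = E, leader payoff -5.
- Q: BR = C, leader payoff -4.
- R: BR = C, leader payoff 9.
- S: BR = A, leader payoff 7.
- T: BR = A, leader payoff 3.
Column's induced payoffs are -5, -4, 9, 7, 3, so Column commits to R. Subgame-perfect outcome: (C, R) with payoffs (5, 9).

5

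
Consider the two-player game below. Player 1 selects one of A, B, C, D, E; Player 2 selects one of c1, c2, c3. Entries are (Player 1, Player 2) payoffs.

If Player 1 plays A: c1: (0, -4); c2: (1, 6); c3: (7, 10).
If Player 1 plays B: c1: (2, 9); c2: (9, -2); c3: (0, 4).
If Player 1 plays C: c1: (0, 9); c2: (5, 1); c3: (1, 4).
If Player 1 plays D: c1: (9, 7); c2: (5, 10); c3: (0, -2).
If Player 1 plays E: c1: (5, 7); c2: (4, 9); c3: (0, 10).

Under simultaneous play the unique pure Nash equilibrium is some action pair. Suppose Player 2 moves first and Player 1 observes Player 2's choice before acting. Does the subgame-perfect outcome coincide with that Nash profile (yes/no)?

Work backward from Player 1's decision.
- c1 → Player 1 plays D (best of 0, 2, 0, 9, 5); Player 2 gets 7.
- c2 → Player 1 plays B (best of 1, 9, 5, 5, 4); Player 2 gets -2.
- c3 → Player 1 plays A (best of 7, 0, 1, 0, 0); Player 2 gets 10.
Maximizing over 7, -2, 10, Player 2 chooses c3. Subgame-perfect outcome: (A, c3) with payoffs (7, 10).
Now find the simultaneous Nash equilibrium.
Player 1's best replies: c1→D; c2→B; c3→A.
Player 2's best replies: A→c3; B→c1; C→c1; D→c2; E→c3.
Only (A, c3) has each player best-responding; Nash payoffs (7, 10).
Sequential outcome (A, c3) coincides with the Nash profile (A, c3).

yes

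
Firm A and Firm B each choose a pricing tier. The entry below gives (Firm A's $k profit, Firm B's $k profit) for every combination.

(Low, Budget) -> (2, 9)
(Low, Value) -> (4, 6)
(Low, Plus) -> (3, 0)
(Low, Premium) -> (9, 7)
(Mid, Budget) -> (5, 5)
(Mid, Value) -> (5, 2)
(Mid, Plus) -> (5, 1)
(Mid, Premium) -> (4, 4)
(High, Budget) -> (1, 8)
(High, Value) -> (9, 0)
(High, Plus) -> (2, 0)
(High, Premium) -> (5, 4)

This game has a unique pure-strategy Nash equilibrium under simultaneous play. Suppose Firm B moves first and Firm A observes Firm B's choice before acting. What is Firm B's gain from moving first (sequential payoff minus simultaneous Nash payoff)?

2

Firm A best-responds to each possible Firm B move:
- Budget → Firm A plays Mid (best of 2, 5, 1); Firm B gets 5.
- Value → Firm A plays High (best of 4, 5, 9); Firm B gets 0.
- Plus → Firm A plays Mid (best of 3, 5, 2); Firm B gets 1.
- Premium → Firm A plays Low (best of 9, 4, 5); Firm B gets 7.
Among 5, 0, 1, 7, the best is 7 at Premium. Subgame-perfect outcome: (Low, Premium) with payoffs (9, 7).
Under simultaneous play:
Firm A's best replies: Budget→Mid; Value→High; Plus→Mid; Premium→Low.
Firm B's best replies: Low→Budget; Mid→Budget; High→Budget.
Only (Mid, Budget) has each player best-responding; Nash payoffs (5, 5).
Firm B's commitment gain: 7 − 5 = 2.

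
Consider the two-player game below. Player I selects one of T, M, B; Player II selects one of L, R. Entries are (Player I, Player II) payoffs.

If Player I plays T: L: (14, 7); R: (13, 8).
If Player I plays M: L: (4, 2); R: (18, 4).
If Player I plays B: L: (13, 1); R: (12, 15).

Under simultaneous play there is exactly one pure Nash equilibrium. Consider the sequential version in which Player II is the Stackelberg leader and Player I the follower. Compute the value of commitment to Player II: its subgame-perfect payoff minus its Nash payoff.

3

Work backward from Player I's decision.
- L: BR = T, leader payoff 7.
- R: BR = M, leader payoff 4.
Among 7, 4, the best is 7 at L. Subgame-perfect outcome: (T, L) with payoffs (14, 7).
Under simultaneous play:
Player I's best replies: L→T; R→M.
Player II's best replies: T→R; M→R; B→R.
The unique mutual best reply is (M, R), giving (18, 4).
Player II's commitment gain: 7 − 4 = 3.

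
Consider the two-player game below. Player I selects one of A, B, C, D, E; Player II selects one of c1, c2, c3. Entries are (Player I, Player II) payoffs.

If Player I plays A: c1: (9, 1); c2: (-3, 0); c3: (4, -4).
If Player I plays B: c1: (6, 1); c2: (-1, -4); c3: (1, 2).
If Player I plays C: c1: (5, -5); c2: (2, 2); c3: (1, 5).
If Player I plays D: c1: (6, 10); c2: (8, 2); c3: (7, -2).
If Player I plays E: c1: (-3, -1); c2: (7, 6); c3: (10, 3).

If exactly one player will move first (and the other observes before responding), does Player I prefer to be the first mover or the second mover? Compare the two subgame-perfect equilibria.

If Player I leads: Player II's best replies are A→c1, B→c3, C→c3, D→c1, E→c2; Player I's induced payoffs 9, 1, 1, 6, 7; outcome (A, c1), payoffs (9, 1).
If Player II leads: Player I's best replies are c1→A, c2→D, c3→E; Player II's induced payoffs 1, 2, 3; outcome (E, c3), payoffs (10, 3).
Player I gets 9 moving first and 10 moving second, so Player I prefers to move second.

second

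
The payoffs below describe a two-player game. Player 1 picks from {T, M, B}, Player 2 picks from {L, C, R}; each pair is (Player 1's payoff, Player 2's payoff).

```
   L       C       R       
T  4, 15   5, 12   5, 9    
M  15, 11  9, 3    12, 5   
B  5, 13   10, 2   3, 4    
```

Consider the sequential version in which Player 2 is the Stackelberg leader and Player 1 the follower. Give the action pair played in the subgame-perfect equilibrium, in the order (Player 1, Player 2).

Work backward from Player 1's decision.
- L → Player 1 plays M (best of 4, 15, 5); Player 2 gets 11.
- C → Player 1 plays B (best of 5, 9, 10); Player 2 gets 2.
- R → Player 1 plays M (best of 5, 12, 3); Player 2 gets 5.
Maximizing over 11, 2, 5, Player 2 chooses L. Subgame-perfect outcome: (M, L) with payoffs (15, 11).

(M, L)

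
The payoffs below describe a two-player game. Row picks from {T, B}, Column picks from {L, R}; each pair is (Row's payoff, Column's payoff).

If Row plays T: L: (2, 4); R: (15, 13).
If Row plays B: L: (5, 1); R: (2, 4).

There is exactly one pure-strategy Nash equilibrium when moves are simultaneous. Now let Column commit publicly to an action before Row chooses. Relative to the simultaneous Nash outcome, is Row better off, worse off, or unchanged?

unchanged

Solve by backward induction (Column leads).
- L: Row compares 2, 5 and picks B; Column would get 1.
- R: Row compares 15, 2 and picks T; Column would get 13.
Column's induced payoffs are 1, 13, so Column commits to R. Subgame-perfect outcome: (T, R) with payoffs (15, 13).
Now find the simultaneous Nash equilibrium.
Row's best replies: L→B; R→T.
Column's best replies: T→R; B→R.
Only (T, R) has each player best-responding; Nash payoffs (15, 13).
Row earns 15 sequentially versus 15 at the Nash outcome: unchanged.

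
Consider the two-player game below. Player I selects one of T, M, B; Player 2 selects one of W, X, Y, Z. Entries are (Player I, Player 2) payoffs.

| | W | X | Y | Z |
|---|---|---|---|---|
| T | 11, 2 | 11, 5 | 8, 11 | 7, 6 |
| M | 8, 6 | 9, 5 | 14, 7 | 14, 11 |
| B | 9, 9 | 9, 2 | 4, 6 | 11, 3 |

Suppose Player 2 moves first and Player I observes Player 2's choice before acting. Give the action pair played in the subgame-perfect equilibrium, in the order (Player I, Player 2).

Solve by backward induction (Player 2 leads).
- W: BR = T, leader payoff 2.
- X: BR = T, leader payoff 5.
- Y: BR = M, leader payoff 7.
- Z: BR = M, leader payoff 11.
Among 2, 5, 7, 11, the best is 11 at Z. Subgame-perfect outcome: (M, Z) with payoffs (14, 11).

(M, Z)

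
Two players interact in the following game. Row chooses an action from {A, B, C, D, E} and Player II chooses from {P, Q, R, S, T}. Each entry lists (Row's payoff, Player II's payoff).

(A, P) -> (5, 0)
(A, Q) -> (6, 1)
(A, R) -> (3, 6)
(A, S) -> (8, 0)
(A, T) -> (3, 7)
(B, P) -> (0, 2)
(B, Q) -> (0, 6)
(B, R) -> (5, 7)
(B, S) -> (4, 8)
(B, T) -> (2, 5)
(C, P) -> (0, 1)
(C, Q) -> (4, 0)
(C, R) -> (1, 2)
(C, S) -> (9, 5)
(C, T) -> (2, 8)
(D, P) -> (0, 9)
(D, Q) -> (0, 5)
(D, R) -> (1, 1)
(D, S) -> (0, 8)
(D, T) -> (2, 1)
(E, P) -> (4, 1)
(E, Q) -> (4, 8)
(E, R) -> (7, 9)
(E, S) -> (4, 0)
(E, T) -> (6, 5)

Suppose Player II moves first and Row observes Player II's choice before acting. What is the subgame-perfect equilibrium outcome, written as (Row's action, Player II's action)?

(E, R)

Backward induction with Player II moving first.
- P: Row compares 5, 0, 0, 0, 4 and picks A; Player II would get 0.
- Q: Row compares 6, 0, 4, 0, 4 and picks A; Player II would get 1.
- R: Row compares 3, 5, 1, 1, 7 and picks E; Player II would get 9.
- S: Row compares 8, 4, 9, 0, 4 and picks C; Player II would get 5.
- T: Row compares 3, 2, 2, 2, 6 and picks E; Player II would get 5.
Maximizing over 0, 1, 9, 5, 5, Player II chooses R. Subgame-perfect outcome: (E, R) with payoffs (7, 9).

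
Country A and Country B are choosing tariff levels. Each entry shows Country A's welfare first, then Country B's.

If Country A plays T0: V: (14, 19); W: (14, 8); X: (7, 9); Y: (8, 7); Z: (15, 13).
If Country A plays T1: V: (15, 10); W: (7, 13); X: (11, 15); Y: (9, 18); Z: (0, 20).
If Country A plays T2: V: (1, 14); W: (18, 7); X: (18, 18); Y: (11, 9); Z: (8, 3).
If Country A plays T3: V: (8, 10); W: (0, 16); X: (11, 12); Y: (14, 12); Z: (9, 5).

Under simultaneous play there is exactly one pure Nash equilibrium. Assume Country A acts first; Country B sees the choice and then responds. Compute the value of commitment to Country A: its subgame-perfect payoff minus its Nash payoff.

0

Country B best-responds to each possible Country A move:
- T0 → Country B plays V (best of 19, 8, 9, 7, 13); Country A gets 14.
- T1 → Country B plays Z (best of 10, 13, 15, 18, 20); Country A gets 0.
- T2 → Country B plays X (best of 14, 7, 18, 9, 3); Country A gets 18.
- T3 → Country B plays W (best of 10, 16, 12, 12, 5); Country A gets 0.
Among 14, 0, 18, 0, the best is 18 at T2. Subgame-perfect outcome: (T2, X) with payoffs (18, 18).
Now find the simultaneous Nash equilibrium.
Country A's best replies: V→T1; W→T2; X→T2; Y→T3; Z→T0.
Country B's best replies: T0→V; T1→Z; T2→X; T3→W.
Only (T2, X) has each player best-responding; Nash payoffs (18, 18).
Country A's commitment gain: 18 − 18 = 0.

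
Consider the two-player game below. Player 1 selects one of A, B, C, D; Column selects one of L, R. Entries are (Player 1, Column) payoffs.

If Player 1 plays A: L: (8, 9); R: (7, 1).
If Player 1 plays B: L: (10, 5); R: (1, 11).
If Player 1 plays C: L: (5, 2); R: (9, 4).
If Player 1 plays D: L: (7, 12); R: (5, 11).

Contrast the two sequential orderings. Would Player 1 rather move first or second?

second

If Player 1 leads: Column's best replies are A→L, B→R, C→R, D→L; Player 1's induced payoffs 8, 1, 9, 7; outcome (C, R), payoffs (9, 4).
If Column leads: Player 1's best replies are L→B, R→C; Column's induced payoffs 5, 4; outcome (B, L), payoffs (10, 5).
Player 1 gets 9 moving first and 10 moving second, so Player 1 prefers to move second.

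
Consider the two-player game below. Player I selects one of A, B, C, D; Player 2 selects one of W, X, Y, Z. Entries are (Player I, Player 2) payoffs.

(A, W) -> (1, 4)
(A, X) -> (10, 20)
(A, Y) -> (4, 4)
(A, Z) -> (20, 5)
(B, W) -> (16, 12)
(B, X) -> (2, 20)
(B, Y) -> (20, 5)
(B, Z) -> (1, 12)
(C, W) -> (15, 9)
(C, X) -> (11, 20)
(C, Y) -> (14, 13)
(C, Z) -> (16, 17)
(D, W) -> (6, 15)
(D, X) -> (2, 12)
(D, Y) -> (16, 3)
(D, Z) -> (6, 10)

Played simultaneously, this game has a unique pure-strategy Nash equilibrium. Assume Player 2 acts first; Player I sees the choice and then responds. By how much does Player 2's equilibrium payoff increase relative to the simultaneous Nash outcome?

0

Solve by backward induction (Player 2 leads).
- W → Player I plays B (best of 1, 16, 15, 6); Player 2 gets 12.
- X → Player I plays C (best of 10, 2, 11, 2); Player 2 gets 20.
- Y → Player I plays B (best of 4, 20, 14, 16); Player 2 gets 5.
- Z → Player I plays A (best of 20, 1, 16, 6); Player 2 gets 5.
Player 2's induced payoffs are 12, 20, 5, 5, so Player 2 commits to X. Subgame-perfect outcome: (C, X) with payoffs (11, 20).
For the simultaneous game, intersect best replies.
Player I's best replies: W→B; X→C; Y→B; Z→A.
Player 2's best replies: A→X; B→X; C→X; D→W.
Only (C, X) has each player best-responding; Nash payoffs (11, 20).
Player 2's commitment gain: 20 − 20 = 0.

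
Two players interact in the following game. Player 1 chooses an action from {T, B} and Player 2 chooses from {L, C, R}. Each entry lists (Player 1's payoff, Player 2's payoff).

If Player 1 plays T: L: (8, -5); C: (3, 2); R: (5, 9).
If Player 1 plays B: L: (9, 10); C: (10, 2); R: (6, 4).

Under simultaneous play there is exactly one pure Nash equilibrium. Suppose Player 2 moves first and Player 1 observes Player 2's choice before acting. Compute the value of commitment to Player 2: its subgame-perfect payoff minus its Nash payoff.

Player 1 best-responds to each possible Player 2 move:
- L → Player 1 plays B (best of 8, 9); Player 2 gets 10.
- C → Player 1 plays B (best of 3, 10); Player 2 gets 2.
- R → Player 1 plays B (best of 5, 6); Player 2 gets 4.
Maximizing over 10, 2, 4, Player 2 chooses L. Subgame-perfect outcome: (B, L) with payoffs (9, 10).
Under simultaneous play:
Player 1's best replies: L→B; C→B; R→B.
Player 2's best replies: T→R; B→L.
The unique mutual best reply is (B, L), giving (9, 10).
Player 2's commitment gain: 10 − 10 = 0.

0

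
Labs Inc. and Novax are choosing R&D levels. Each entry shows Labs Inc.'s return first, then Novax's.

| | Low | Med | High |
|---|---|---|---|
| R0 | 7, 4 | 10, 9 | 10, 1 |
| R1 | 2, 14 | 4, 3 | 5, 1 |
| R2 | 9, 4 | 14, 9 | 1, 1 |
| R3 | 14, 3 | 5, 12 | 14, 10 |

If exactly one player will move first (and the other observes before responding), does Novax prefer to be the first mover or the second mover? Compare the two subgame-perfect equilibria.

first

If Labs Inc. leads: Novax's best replies are R0→Med, R1→Low, R2→Med, R3→Med; Labs Inc.'s induced payoffs 10, 2, 14, 5; outcome (R2, Med), payoffs (14, 9).
If Novax leads: Labs Inc.'s best replies are Low→R3, Med→R2, High→R3; Novax's induced payoffs 3, 9, 10; outcome (R3, High), payoffs (14, 10).
Novax gets 10 moving first and 9 moving second, so Novax prefers to move first.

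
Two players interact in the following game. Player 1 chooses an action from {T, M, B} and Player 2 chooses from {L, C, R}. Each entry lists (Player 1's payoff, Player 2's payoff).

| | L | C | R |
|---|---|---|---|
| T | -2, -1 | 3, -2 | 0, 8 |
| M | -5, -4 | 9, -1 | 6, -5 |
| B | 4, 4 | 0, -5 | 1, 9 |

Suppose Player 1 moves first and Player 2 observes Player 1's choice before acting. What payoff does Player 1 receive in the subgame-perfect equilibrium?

9

Player 2 best-responds to each possible Player 1 move:
- T: Player 2 compares -1, -2, 8 and picks R; Player 1 would get 0.
- M: Player 2 compares -4, -1, -5 and picks C; Player 1 would get 9.
- B: Player 2 compares 4, -5, 9 and picks R; Player 1 would get 1.
Among 0, 9, 1, the best is 9 at M. Subgame-perfect outcome: (M, C) with payoffs (9, -1).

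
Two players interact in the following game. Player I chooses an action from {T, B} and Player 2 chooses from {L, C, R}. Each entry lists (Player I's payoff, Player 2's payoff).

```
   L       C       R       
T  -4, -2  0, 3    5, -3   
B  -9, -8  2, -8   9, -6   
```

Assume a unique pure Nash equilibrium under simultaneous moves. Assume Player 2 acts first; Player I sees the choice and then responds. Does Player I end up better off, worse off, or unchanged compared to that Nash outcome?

worse off

Player I best-responds to each possible Player 2 move:
- L: Player I compares -4, -9 and picks T; Player 2 would get -2.
- C: Player I compares 0, 2 and picks B; Player 2 would get -8.
- R: Player I compares 5, 9 and picks B; Player 2 would get -6.
Maximizing over -2, -8, -6, Player 2 chooses L. Subgame-perfect outcome: (T, L) with payoffs (-4, -2).
For the simultaneous game, intersect best replies.
Player I's best replies: L→T; C→B; R→B.
Player 2's best replies: T→C; B→R.
Only (B, R) has each player best-responding; Nash payoffs (9, -6).
Player I earns -4 sequentially versus 9 at the Nash outcome: worse off.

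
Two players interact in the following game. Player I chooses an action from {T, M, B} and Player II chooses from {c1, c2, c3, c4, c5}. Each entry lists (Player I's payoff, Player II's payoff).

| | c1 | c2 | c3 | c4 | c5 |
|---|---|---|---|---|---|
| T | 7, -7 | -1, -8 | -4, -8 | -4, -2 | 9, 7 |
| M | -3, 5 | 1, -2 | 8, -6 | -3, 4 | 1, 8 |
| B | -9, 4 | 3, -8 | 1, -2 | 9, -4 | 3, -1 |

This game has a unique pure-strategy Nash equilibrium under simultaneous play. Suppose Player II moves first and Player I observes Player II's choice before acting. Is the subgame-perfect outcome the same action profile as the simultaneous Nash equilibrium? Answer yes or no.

Backward induction with Player II moving first.
- c1: Player I compares 7, -3, -9 and picks T; Player II would get -7.
- c2: Player I compares -1, 1, 3 and picks B; Player II would get -8.
- c3: Player I compares -4, 8, 1 and picks M; Player II would get -6.
- c4: Player I compares -4, -3, 9 and picks B; Player II would get -4.
- c5: Player I compares 9, 1, 3 and picks T; Player II would get 7.
Player II's induced payoffs are -7, -8, -6, -4, 7, so Player II commits to c5. Subgame-perfect outcome: (T, c5) with payoffs (9, 7).
Under simultaneous play:
Player I's best replies: c1→T; c2→B; c3→M; c4→B; c5→T.
Player II's best replies: T→c5; M→c5; B→c1.
The unique mutual best reply is (T, c5), giving (9, 7).
Sequential outcome (T, c5) coincides with the Nash profile (T, c5).

yes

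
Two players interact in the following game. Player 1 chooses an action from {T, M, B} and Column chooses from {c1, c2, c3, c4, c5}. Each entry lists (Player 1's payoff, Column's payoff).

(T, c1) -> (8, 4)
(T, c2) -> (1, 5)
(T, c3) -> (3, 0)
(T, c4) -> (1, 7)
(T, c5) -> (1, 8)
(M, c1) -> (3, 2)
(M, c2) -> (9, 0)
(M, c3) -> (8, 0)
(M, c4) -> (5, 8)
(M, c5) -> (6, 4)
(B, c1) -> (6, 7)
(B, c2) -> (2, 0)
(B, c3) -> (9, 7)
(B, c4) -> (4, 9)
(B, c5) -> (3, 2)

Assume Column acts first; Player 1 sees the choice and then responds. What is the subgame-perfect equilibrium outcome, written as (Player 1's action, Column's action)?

Work backward from Player 1's decision.
- c1: Player 1 compares 8, 3, 6 and picks T; Column would get 4.
- c2: Player 1 compares 1, 9, 2 and picks M; Column would get 0.
- c3: Player 1 compares 3, 8, 9 and picks B; Column would get 7.
- c4: Player 1 compares 1, 5, 4 and picks M; Column would get 8.
- c5: Player 1 compares 1, 6, 3 and picks M; Column would get 4.
Among 4, 0, 7, 8, 4, the best is 8 at c4. Subgame-perfect outcome: (M, c4) with payoffs (5, 8).

(M, c4)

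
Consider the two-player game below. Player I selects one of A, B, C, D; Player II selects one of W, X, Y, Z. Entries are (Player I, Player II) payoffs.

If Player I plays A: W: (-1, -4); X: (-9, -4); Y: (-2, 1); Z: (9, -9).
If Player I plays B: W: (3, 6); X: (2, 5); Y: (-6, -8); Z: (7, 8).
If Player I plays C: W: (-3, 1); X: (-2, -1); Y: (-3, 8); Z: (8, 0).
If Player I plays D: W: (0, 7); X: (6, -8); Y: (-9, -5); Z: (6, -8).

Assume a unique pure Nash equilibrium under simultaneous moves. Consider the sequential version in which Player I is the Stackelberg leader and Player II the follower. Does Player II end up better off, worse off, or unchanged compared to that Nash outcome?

better off

Player II best-responds to each possible Player I move:
- A → Player II plays Y (best of -4, -4, 1, -9); Player I gets -2.
- B → Player II plays Z (best of 6, 5, -8, 8); Player I gets 7.
- C → Player II plays Y (best of 1, -1, 8, 0); Player I gets -3.
- D → Player II plays W (best of 7, -8, -5, -8); Player I gets 0.
Player I's induced payoffs are -2, 7, -3, 0, so Player I commits to B. Subgame-perfect outcome: (B, Z) with payoffs (7, 8).
Under simultaneous play:
Player I's best replies: W→B; X→D; Y→A; Z→A.
Player II's best replies: A→Y; B→Z; C→Y; D→W.
Only (A, Y) has each player best-responding; Nash payoffs (-2, 1).
Player II earns 8 sequentially versus 1 at the Nash outcome: better off.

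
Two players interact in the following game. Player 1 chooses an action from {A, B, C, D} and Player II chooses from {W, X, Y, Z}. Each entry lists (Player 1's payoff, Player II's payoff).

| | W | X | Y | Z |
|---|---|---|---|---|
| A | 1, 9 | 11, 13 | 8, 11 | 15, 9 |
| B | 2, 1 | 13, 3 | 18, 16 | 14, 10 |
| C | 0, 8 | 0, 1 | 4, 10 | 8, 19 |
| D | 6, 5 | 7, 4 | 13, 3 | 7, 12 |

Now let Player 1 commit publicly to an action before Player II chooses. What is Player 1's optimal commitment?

B

Player II best-responds to each possible Player 1 move:
- A: Player II compares 9, 13, 11, 9 and picks X; Player 1 would get 11.
- B: Player II compares 1, 3, 16, 10 and picks Y; Player 1 would get 18.
- C: Player II compares 8, 1, 10, 19 and picks Z; Player 1 would get 8.
- D: Player II compares 5, 4, 3, 12 and picks Z; Player 1 would get 7.
Among 11, 18, 8, 7, the best is 18 at B. Subgame-perfect outcome: (B, Y) with payoffs (18, 16).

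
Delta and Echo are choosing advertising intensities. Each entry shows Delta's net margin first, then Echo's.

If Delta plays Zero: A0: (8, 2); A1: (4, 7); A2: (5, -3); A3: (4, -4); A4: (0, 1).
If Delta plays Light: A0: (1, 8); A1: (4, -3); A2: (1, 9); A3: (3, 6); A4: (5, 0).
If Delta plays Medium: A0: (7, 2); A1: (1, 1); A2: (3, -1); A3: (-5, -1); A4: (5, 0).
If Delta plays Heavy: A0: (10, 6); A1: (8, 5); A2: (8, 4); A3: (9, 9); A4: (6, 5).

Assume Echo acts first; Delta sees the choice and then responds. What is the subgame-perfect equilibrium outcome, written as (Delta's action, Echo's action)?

(Heavy, A3)

Backward induction with Echo moving first.
- A0: Delta compares 8, 1, 7, 10 and picks Heavy; Echo would get 6.
- A1: Delta compares 4, 4, 1, 8 and picks Heavy; Echo would get 5.
- A2: Delta compares 5, 1, 3, 8 and picks Heavy; Echo would get 4.
- A3: Delta compares 4, 3, -5, 9 and picks Heavy; Echo would get 9.
- A4: Delta compares 0, 5, 5, 6 and picks Heavy; Echo would get 5.
Echo's induced payoffs are 6, 5, 4, 9, 5, so Echo commits to A3. Subgame-perfect outcome: (Heavy, A3) with payoffs (9, 9).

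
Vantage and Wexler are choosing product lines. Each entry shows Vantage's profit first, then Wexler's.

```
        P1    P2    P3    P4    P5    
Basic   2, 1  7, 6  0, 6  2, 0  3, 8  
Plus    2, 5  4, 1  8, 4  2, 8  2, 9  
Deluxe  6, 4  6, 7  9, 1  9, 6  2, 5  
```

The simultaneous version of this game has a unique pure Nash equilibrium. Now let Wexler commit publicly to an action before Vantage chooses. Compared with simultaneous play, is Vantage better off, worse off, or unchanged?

Backward induction with Wexler moving first.
- P1: Vantage compares 2, 2, 6 and picks Deluxe; Wexler would get 4.
- P2: Vantage compares 7, 4, 6 and picks Basic; Wexler would get 6.
- P3: Vantage compares 0, 8, 9 and picks Deluxe; Wexler would get 1.
- P4: Vantage compares 2, 2, 9 and picks Deluxe; Wexler would get 6.
- P5: Vantage compares 3, 2, 2 and picks Basic; Wexler would get 8.
Maximizing over 4, 6, 1, 6, 8, Wexler chooses P5. Subgame-perfect outcome: (Basic, P5) with payoffs (3, 8).
For the simultaneous game, intersect best replies.
Vantage's best replies: P1→Deluxe; P2→Basic; P3→Deluxe; P4→Deluxe; P5→Basic.
Wexler's best replies: Basic→P5; Plus→P5; Deluxe→P2.
Only (Basic, P5) has each player best-responding; Nash payoffs (3, 8).
Vantage earns 3 sequentially versus 3 at the Nash outcome: unchanged.

unchanged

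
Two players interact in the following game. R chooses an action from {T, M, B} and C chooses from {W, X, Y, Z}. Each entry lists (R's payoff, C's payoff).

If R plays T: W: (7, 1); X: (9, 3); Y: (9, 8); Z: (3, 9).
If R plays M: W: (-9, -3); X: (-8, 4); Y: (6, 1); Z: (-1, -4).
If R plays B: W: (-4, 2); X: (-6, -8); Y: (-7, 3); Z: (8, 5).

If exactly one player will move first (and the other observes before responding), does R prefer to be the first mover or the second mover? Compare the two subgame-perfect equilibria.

second

If R leads: C's best replies are T→Z, M→X, B→Z; R's induced payoffs 3, -8, 8; outcome (B, Z), payoffs (8, 5).
If C leads: R's best replies are W→T, X→T, Y→T, Z→B; C's induced payoffs 1, 3, 8, 5; outcome (T, Y), payoffs (9, 8).
R gets 8 moving first and 9 moving second, so R prefers to move second.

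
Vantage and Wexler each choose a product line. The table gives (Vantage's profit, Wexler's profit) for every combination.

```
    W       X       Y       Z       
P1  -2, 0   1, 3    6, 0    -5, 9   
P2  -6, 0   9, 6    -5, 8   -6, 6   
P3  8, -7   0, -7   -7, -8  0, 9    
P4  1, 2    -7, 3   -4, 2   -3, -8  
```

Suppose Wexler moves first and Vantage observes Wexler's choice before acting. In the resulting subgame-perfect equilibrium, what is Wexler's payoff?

Vantage best-responds to each possible Wexler move:
- W: BR = P3, leader payoff -7.
- X: BR = P2, leader payoff 6.
- Y: BR = P1, leader payoff 0.
- Z: BR = P3, leader payoff 9.
Among -7, 6, 0, 9, the best is 9 at Z. Subgame-perfect outcome: (P3, Z) with payoffs (0, 9).

9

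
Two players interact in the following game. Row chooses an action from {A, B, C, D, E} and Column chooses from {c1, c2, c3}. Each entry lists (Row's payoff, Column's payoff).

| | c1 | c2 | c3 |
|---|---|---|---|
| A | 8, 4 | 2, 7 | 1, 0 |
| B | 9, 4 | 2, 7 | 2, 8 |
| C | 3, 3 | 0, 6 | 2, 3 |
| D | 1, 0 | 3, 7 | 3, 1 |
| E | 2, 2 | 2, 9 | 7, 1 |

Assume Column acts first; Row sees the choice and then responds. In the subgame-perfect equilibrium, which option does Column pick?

c2

Work backward from Row's decision.
- c1 → Row plays B (best of 8, 9, 3, 1, 2); Column gets 4.
- c2 → Row plays D (best of 2, 2, 0, 3, 2); Column gets 7.
- c3 → Row plays E (best of 1, 2, 2, 3, 7); Column gets 1.
Column's induced payoffs are 4, 7, 1, so Column commits to c2. Subgame-perfect outcome: (D, c2) with payoffs (3, 7).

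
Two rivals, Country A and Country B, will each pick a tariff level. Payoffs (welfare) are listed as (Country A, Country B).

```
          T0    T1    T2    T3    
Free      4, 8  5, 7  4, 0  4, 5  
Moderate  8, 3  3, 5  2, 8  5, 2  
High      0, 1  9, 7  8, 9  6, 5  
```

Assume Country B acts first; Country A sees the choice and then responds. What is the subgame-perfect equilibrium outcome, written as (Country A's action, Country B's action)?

(High, T2)

Backward induction with Country B moving first.
- T0: BR = Moderate, leader payoff 3.
- T1: BR = High, leader payoff 7.
- T2: BR = High, leader payoff 9.
- T3: BR = High, leader payoff 5.
Country B's induced payoffs are 3, 7, 9, 5, so Country B commits to T2. Subgame-perfect outcome: (High, T2) with payoffs (8, 9).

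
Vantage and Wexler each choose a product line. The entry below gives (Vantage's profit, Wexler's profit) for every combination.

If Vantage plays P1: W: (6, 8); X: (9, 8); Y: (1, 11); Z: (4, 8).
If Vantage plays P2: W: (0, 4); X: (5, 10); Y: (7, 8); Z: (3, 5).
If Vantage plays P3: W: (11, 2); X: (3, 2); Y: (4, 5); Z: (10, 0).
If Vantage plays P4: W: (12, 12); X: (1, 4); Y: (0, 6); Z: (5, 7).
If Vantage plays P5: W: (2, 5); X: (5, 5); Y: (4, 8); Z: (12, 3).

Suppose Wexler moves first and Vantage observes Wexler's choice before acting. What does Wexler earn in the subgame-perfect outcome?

Solve by backward induction (Wexler leads).
- W: BR = P4, leader payoff 12.
- X: BR = P1, leader payoff 8.
- Y: BR = P2, leader payoff 8.
- Z: BR = P5, leader payoff 3.
Maximizing over 12, 8, 8, 3, Wexler chooses W. Subgame-perfect outcome: (P4, W) with payoffs (12, 12).

12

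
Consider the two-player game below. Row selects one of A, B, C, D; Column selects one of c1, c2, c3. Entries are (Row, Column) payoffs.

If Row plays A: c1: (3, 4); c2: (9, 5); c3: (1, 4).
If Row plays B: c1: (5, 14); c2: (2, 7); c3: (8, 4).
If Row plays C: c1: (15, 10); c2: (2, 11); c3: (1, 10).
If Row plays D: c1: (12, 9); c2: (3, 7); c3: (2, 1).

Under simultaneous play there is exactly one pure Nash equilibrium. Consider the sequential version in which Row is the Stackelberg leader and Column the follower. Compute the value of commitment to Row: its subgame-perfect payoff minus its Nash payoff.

3

Backward induction with Row moving first.
- A → Column plays c2 (best of 4, 5, 4); Row gets 9.
- B → Column plays c1 (best of 14, 7, 4); Row gets 5.
- C → Column plays c2 (best of 10, 11, 10); Row gets 2.
- D → Column plays c1 (best of 9, 7, 1); Row gets 12.
Among 9, 5, 2, 12, the best is 12 at D. Subgame-perfect outcome: (D, c1) with payoffs (12, 9).
For the simultaneous game, intersect best replies.
Row's best replies: c1→C; c2→A; c3→B.
Column's best replies: A→c2; B→c1; C→c2; D→c1.
The unique mutual best reply is (A, c2), giving (9, 5).
Row's commitment gain: 12 − 9 = 3.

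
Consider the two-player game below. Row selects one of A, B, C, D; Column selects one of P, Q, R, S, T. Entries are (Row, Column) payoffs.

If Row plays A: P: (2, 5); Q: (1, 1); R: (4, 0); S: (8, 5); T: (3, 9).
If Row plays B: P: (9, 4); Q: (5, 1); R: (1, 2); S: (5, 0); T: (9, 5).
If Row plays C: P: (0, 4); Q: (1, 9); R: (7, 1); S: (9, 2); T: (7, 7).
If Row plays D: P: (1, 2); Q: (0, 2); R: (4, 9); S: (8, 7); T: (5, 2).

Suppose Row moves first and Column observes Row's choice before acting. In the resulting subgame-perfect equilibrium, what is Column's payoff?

Solve by backward induction (Row leads).
- A → Column plays T (best of 5, 1, 0, 5, 9); Row gets 3.
- B → Column plays T (best of 4, 1, 2, 0, 5); Row gets 9.
- C → Column plays Q (best of 4, 9, 1, 2, 7); Row gets 1.
- D → Column plays R (best of 2, 2, 9, 7, 2); Row gets 4.
Maximizing over 3, 9, 1, 4, Row chooses B. Subgame-perfect outcome: (B, T) with payoffs (9, 5).

5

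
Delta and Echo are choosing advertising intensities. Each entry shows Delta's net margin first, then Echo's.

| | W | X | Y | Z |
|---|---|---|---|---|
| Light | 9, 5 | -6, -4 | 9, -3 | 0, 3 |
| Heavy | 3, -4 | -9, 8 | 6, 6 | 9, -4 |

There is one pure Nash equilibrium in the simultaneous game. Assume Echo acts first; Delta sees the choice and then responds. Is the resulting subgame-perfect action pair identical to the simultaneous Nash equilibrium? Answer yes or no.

Backward induction with Echo moving first.
- W → Delta plays Light (best of 9, 3); Echo gets 5.
- X → Delta plays Light (best of -6, -9); Echo gets -4.
- Y → Delta plays Light (best of 9, 6); Echo gets -3.
- Z → Delta plays Heavy (best of 0, 9); Echo gets -4.
Maximizing over 5, -4, -3, -4, Echo chooses W. Subgame-perfect outcome: (Light, W) with payoffs (9, 5).
Under simultaneous play:
Delta's best replies: W→Light; X→Light; Y→Light; Z→Heavy.
Echo's best replies: Light→W; Heavy→X.
The unique mutual best reply is (Light, W), giving (9, 5).
Sequential outcome (Light, W) coincides with the Nash profile (Light, W).

yes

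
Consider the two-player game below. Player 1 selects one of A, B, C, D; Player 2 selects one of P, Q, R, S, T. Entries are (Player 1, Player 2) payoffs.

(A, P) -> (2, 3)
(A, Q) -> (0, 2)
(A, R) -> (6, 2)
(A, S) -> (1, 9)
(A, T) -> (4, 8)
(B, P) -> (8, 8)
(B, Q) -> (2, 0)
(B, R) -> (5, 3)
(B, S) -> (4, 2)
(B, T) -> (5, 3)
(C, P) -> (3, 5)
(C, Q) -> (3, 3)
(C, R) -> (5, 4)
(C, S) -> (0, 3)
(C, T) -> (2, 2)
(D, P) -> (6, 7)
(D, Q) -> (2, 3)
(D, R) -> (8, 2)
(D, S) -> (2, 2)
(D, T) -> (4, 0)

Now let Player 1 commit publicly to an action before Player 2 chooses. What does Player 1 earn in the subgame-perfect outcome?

8

Solve by backward induction (Player 1 leads).
- A → Player 2 plays S (best of 3, 2, 2, 9, 8); Player 1 gets 1.
- B → Player 2 plays P (best of 8, 0, 3, 2, 3); Player 1 gets 8.
- C → Player 2 plays P (best of 5, 3, 4, 3, 2); Player 1 gets 3.
- D → Player 2 plays P (best of 7, 3, 2, 2, 0); Player 1 gets 6.
Among 1, 8, 3, 6, the best is 8 at B. Subgame-perfect outcome: (B, P) with payoffs (8, 8).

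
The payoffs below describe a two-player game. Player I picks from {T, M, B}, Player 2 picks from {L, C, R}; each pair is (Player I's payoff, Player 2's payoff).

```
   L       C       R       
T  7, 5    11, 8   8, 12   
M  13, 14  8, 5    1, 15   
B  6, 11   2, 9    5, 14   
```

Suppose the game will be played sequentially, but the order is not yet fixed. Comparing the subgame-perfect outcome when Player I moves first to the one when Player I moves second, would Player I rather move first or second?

If Player I leads: Player 2's best replies are T→R, M→R, B→R; Player I's induced payoffs 8, 1, 5; outcome (T, R), payoffs (8, 12).
If Player 2 leads: Player I's best replies are L→M, C→T, R→T; Player 2's induced payoffs 14, 8, 12; outcome (M, L), payoffs (13, 14).
Player I gets 8 moving first and 13 moving second, so Player I prefers to move second.

second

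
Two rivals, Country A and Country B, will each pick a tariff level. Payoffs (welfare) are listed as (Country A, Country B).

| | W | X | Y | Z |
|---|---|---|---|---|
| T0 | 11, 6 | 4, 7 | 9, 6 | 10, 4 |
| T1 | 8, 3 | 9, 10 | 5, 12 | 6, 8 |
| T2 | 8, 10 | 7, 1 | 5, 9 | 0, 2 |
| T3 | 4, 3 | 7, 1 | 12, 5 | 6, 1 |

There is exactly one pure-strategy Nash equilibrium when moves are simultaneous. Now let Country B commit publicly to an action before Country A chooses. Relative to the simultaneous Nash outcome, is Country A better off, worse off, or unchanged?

Backward induction with Country B moving first.
- W: BR = T0, leader payoff 6.
- X: BR = T1, leader payoff 10.
- Y: BR = T3, leader payoff 5.
- Z: BR = T0, leader payoff 4.
Among 6, 10, 5, 4, the best is 10 at X. Subgame-perfect outcome: (T1, X) with payoffs (9, 10).
Now find the simultaneous Nash equilibrium.
Country A's best replies: W→T0; X→T1; Y→T3; Z→T0.
Country B's best replies: T0→X; T1→Y; T2→W; T3→Y.
Only (T3, Y) has each player best-responding; Nash payoffs (12, 5).
Country A earns 9 sequentially versus 12 at the Nash outcome: worse off.

worse off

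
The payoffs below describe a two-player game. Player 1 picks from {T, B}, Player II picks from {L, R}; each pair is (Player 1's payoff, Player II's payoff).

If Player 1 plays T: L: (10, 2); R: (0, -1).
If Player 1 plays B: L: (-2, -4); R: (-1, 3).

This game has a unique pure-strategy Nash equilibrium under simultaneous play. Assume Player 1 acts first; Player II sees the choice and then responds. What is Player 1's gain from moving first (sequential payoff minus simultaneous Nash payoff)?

0

Player II best-responds to each possible Player 1 move:
- T: BR = L, leader payoff 10.
- B: BR = R, leader payoff -1.
Player 1's induced payoffs are 10, -1, so Player 1 commits to T. Subgame-perfect outcome: (T, L) with payoffs (10, 2).
For the simultaneous game, intersect best replies.
Player 1's best replies: L→T; R→T.
Player II's best replies: T→L; B→R.
Only (T, L) has each player best-responding; Nash payoffs (10, 2).
Player 1's commitment gain: 10 − 10 = 0.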